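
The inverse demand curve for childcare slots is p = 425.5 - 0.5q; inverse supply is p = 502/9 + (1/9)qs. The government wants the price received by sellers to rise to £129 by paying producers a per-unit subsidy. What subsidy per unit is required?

Required subsidy s = £33 per unit

At a seller price of 129, quantity supplied is -502 + 9·129 = 659.
Buyers absorb 659 only when they pay pb = 425.5 − 0.5·659 = 96.
s = ps − pb = 129 − 96 = 33.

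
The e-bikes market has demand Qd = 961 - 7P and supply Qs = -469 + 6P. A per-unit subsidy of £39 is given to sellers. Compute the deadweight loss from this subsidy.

Deadweight loss = £2457

Pre-subsidy: 961 - 7P = -469 + 6P gives P* = 110, Q* = 191.
With the subsidy, sellers receive Ps = Pb + 39 for each unit, where Pb is the price buyers pay.
Supply in terms of Pb becomes Qs = -469 + 6(Pb + 39) = -235 + 6Pb. Setting this equal to demand: 961 - 7Pb = -235 + 6Pb, so Pb = 92.
Sellers receive Ps = 92 + 39 = 131; Q' = 961 − 7·92 = 317.
The subsidy expands output by 317 − 191 = 126 past the efficient level; on those units the gap between marginal cost and willingness to pay runs from 0 up to 39.
DWL = ½ × 39 × 126 = 2457.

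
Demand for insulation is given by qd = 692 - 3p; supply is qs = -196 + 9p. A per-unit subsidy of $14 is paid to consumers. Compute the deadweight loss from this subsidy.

Deadweight loss = $220.5

Pre-subsidy: 692 - 3p = -196 + 9p gives p* = 74, q* = 470.
With the rebate, buyers effectively pay pb = ps − 14, where ps is the price sellers receive.
Demand in terms of ps becomes qd = 692 − 3(ps − 14) = 734 - 3ps. Setting this equal to supply: 734 - 3ps = -196 + 9ps, so ps = 77.5.
Buyers pay pb = 77.5 − 14 = 63.5; q' = -196 + 9·77.5 = 501.5.
The subsidy expands output by 501.5 − 470 = 31.5 past the efficient level; on those units the gap between marginal cost and willingness to pay runs from 0 up to 14.
DWL = ½ × 14 × 31.5 = 220.5.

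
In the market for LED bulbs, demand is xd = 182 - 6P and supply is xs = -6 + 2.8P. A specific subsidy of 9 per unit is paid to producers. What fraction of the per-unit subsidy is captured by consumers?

Pre-subsidy: 182 - 6P = -6 + 2.8P gives P* = 235/11, x* = 592/11.
With the subsidy, sellers receive Ps = Pb + 9 for each unit, where Pb is the price buyers pay.
Supply in terms of Pb becomes xs = -6 + 2.8(Pb + 9) = 19.2 + 2.8Pb. Setting this equal to demand: 182 - 6Pb = 19.2 + 2.8Pb, so Pb = 18.5.
Sellers receive Ps = 18.5 + 9 = 27.5; x' = 182 − 6·18.5 = 71.
Buyers' price falls by P* − Pb = 235/11 − 18.5 = 63/22; sellers' price rises by Ps − P* = 27.5 − 235/11 = 135/22.
So consumers capture (63/22)/9 = 7/22 of each unit of subsidy.

Consumer share = 7/22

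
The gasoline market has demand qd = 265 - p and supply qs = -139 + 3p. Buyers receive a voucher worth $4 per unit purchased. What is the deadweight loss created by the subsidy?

Pre-subsidy: 265 - p = -139 + 3p gives p* = 101, q* = 164.
With the rebate, buyers effectively pay pb = ps − 4, where ps is the price sellers receive.
Demand in terms of ps becomes qd = 265 − 1(ps − 4) = 269 - ps. Setting this equal to supply: 269 - ps = -139 + 3ps, so ps = 102.
Buyers pay pb = 102 − 4 = 98; q' = -139 + 3·102 = 167.
The subsidy expands output by 167 − 164 = 3 past the efficient level; on those units the gap between marginal cost and willingness to pay runs from 0 up to 4.
DWL = ½ × 4 × 3 = 6.

Deadweight loss = $6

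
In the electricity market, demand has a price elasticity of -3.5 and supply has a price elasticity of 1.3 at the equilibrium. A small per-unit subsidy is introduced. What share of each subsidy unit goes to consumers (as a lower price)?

Consumer share = 13/48

For a small subsidy around the equilibrium, the benefit split depends on the relative slopes, which at a point are proportional to the elasticities.
Buyer share = εs/(εs + |εd|) = 1.3/(1.3 + 3.5) = 13/48; seller share = |εd|/(εs + |εd|) = 35/48.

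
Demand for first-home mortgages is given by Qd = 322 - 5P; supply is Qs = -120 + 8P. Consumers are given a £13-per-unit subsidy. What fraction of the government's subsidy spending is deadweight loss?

DWL / government spending = 5/48

Pre-subsidy: 322 - 5P = -120 + 8P gives P* = 34, Q* = 152.
With the rebate, buyers effectively pay Pb = Ps − 13, where Ps is the price sellers receive.
Demand in terms of Ps becomes Qd = 322 − 5(Ps − 13) = 387 - 5Ps. Setting this equal to supply: 387 - 5Ps = -120 + 8Ps, so Ps = 39.
Buyers pay Pb = 39 − 13 = 26; Q' = -120 + 8·39 = 192.
ΔCS = ½(152 + 192)(34 − 26) = 1376; ΔPS = ½(152 + 192)(39 − 34) = 860.
Government spending = 13 × 192 = 2496.
DWL = ½ × 13 × (192 − 152) = 260; fraction = 260 / 2496 = 5/48.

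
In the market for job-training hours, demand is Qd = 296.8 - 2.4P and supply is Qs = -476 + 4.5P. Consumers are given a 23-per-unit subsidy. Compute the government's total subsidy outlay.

Pre-subsidy: 296.8 - 2.4P = -476 + 4.5P gives P* = 112, Q* = 28.
With the rebate, buyers effectively pay Pb = Ps − 23, where Ps is the price sellers receive.
Demand in terms of Ps becomes Qd = 296.8 − 2.4(Ps − 23) = 352 - 2.4Ps. Setting this equal to supply: 352 - 2.4Ps = -476 + 4.5Ps, so Ps = 120.
Buyers pay Pb = 120 − 23 = 97; Q' = -476 + 4.5·120 = 64.
Government outlay = subsidy × quantity = 23 × 64 = 1472.

Government cost = 1472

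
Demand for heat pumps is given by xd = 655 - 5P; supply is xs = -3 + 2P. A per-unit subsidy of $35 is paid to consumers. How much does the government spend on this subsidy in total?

Pre-subsidy: 655 - 5P = -3 + 2P gives P* = 94, x* = 185.
With the rebate, buyers effectively pay Pb = Ps − 35, where Ps is the price sellers receive.
Demand in terms of Ps becomes xd = 655 − 5(Ps − 35) = 830 - 5Ps. Setting this equal to supply: 830 - 5Ps = -3 + 2Ps, so Ps = 119.
Buyers pay Pb = 119 − 35 = 84; x' = -3 + 2·119 = 235.
Government outlay = subsidy × quantity = 35 × 235 = 8225.

Government cost = $8225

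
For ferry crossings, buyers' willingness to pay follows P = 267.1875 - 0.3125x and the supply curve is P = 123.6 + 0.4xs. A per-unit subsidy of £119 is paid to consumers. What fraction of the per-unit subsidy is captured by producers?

Pre-subsidy: 267.1875 - 0.3125x = 123.6 + 0.4x gives x* = 3829/19 and P* = 3880/19.
With the rebate, buyers effectively pay Pb = Ps − 119, where Ps is the price sellers receive.
On the curves, Pb = 267.1875 - 0.3125x and Ps = 123.6 + 0.4x; the wedge Ps − Pb = 119 gives 123.6 + 0.4x − (267.1875 - 0.3125x) = 119, so x' = 21007/57.
Then Pb = 267.1875 − 0.3125·(21007/57) = 8665/57 and Ps = 123.6 + 0.4·(21007/57) = 15448/57.
Buyers' price falls by P* − Pb = 3880/19 − 8665/57 = 2975/57; sellers' price rises by Ps − P* = 15448/57 − 3880/19 = 3808/57.
So producers capture (3808/57)/119 = 32/57 of each unit of subsidy.

Producer share = 32/57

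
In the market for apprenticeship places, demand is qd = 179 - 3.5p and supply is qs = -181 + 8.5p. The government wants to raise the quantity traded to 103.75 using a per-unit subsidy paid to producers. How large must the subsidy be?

Required subsidy s = 12 per unit

At q = 103.75, invert demand for the buyer price: pb = (179 − 103.75)/3.5 = 21.5; invert supply for the seller price: ps = (103.75 − (-181))/8.5 = 33.5.
The subsidy must fill the gap: s = ps − pb = 33.5 − 21.5 = 12.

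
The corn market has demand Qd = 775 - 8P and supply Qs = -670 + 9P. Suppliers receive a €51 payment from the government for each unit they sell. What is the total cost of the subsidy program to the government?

Government cost = €15861

Pre-subsidy: 775 - 8P = -670 + 9P gives P* = 85, Q* = 95.
With the subsidy, sellers receive Ps = Pb + 51 for each unit, where Pb is the price buyers pay.
Supply in terms of Pb becomes Qs = -670 + 9(Pb + 51) = -211 + 9Pb. Setting this equal to demand: 775 - 8Pb = -211 + 9Pb, so Pb = 58.
Sellers receive Ps = 58 + 51 = 109; Q' = 775 − 8·58 = 311.
Government outlay = subsidy × quantity = 51 × 311 = 15861.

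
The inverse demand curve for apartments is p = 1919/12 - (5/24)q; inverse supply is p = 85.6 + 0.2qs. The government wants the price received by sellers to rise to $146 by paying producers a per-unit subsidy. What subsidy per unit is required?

Required subsidy s = $49 per unit

At a seller price of 146, quantity supplied is -428 + 5·146 = 302.
Buyers absorb 302 only when they pay pb = 1919/12 − (5/24)·302 = 97.
s = ps − pb = 146 − 97 = 49.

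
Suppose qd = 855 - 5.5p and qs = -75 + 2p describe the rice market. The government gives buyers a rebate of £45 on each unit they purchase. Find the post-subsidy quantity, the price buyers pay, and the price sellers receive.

q' = 239; buyers pay £112; sellers receive £157

Pre-subsidy: 855 - 5.5p = -75 + 2p gives p* = 124, q* = 173.
With the rebate, buyers effectively pay pb = ps − 45, where ps is the price sellers receive.
Demand in terms of ps becomes qd = 855 − 5.5(ps − 45) = 1102.5 - 5.5ps. Setting this equal to supply: 1102.5 - 5.5ps = -75 + 2ps, so ps = 157.
Buyers pay pb = 157 − 45 = 112; q' = -75 + 2·157 = 239.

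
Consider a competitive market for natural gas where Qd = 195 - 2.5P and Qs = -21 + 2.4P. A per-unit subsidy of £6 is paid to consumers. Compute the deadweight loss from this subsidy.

Deadweight loss = 1080/49

Pre-subsidy: 195 - 2.5P = -21 + 2.4P gives P* = 2160/49, Q* = 4155/49.
With the rebate, buyers effectively pay Pb = Ps − 6, where Ps is the price sellers receive.
Demand in terms of Ps becomes Qd = 195 − 2.5(Ps − 6) = 210 - 2.5Ps. Setting this equal to supply: 210 - 2.5Ps = -21 + 2.4Ps, so Ps = 330/7.
Buyers pay Pb = 330/7 − 6 = 288/7; Q' = -21 + 2.4·(330/7) = 645/7.
The subsidy expands output by 645/7 − 4155/49 = 360/49 past the efficient level; on those units the gap between marginal cost and willingness to pay runs from 0 up to 6.
DWL = ½ × 6 × 360/49 = 1080/49.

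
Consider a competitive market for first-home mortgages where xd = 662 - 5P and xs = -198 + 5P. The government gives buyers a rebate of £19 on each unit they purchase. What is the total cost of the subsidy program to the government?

Government cost = £5310.5

Pre-subsidy: 662 - 5P = -198 + 5P gives P* = 86, x* = 232.
With the rebate, buyers effectively pay Pb = Ps − 19, where Ps is the price sellers receive.
Demand in terms of Ps becomes xd = 662 − 5(Ps − 19) = 757 - 5Ps. Setting this equal to supply: 757 - 5Ps = -198 + 5Ps, so Ps = 95.5.
Buyers pay Pb = 95.5 − 19 = 76.5; x' = -198 + 5·95.5 = 279.5.
Government outlay = subsidy × quantity = 19 × 279.5 = 5310.5.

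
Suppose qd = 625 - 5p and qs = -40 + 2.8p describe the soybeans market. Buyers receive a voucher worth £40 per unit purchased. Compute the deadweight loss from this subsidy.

Deadweight loss = 56000/39

Pre-subsidy: 625 - 5p = -40 + 2.8p gives p* = 3325/39, q* = 7750/39.
With the rebate, buyers effectively pay pb = ps − 40, where ps is the price sellers receive.
Demand in terms of ps becomes qd = 625 − 5(ps − 40) = 825 - 5ps. Setting this equal to supply: 825 - 5ps = -40 + 2.8ps, so ps = 4325/39.
Buyers pay pb = 4325/39 − 40 = 2765/39; q' = -40 + 2.8·(4325/39) = 10550/39.
The subsidy expands output by 10550/39 − 7750/39 = 2800/39 past the efficient level; on those units the gap between marginal cost and willingness to pay runs from 0 up to 40.
DWL = ½ × 40 × 2800/39 = 56000/39.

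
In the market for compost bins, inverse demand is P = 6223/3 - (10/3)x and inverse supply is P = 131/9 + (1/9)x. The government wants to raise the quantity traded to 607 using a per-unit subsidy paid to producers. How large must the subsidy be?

At x = 607, from the demand curve buyers pay Pb = 6223/3 − (10/3)·607 = 51; from the supply curve sellers need Ps = 131/9 + (1/9)·607 = 82.
The subsidy must fill the gap: s = Ps − Pb = 82 − 51 = 31.

Required subsidy s = 31 per unit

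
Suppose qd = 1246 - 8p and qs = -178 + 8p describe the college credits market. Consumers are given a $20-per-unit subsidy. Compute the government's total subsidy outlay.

Government cost = $12280

Pre-subsidy: 1246 - 8p = -178 + 8p gives p* = 89, q* = 534.
With the rebate, buyers effectively pay pb = ps − 20, where ps is the price sellers receive.
Demand in terms of ps becomes qd = 1246 − 8(ps − 20) = 1406 - 8ps. Setting this equal to supply: 1406 - 8ps = -178 + 8ps, so ps = 99.
Buyers pay pb = 99 − 20 = 79; q' = -178 + 8·99 = 614.
Government outlay = subsidy × quantity = 20 × 614 = 12280.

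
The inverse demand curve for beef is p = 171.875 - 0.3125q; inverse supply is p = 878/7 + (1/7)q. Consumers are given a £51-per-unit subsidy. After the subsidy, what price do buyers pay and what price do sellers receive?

Pre-subsidy: 171.875 - 0.3125q = 878/7 + (1/7)q gives q* = 102 and p* = 140.
With the rebate, buyers effectively pay pb = ps − 51, where ps is the price sellers receive.
On the curves, pb = 171.875 - 0.3125q and ps = 878/7 + (1/7)q; the wedge ps − pb = 51 gives 878/7 + (1/7)q − (171.875 - 0.3125q) = 51, so q' = 214.
Then pb = 171.875 − 0.3125·214 = 105 and ps = 878/7 + (1/7)·214 = 156.

Buyers pay £105; sellers receive £156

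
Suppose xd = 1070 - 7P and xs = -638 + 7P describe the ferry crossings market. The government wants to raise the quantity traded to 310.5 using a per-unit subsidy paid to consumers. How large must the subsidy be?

At x = 310.5, invert demand for the buyer price: Pb = (1070 − 310.5)/7 = 108.5; invert supply for the seller price: Ps = (310.5 − (-638))/7 = 135.5.
The subsidy must fill the gap: s = Ps − Pb = 135.5 − 108.5 = 27.

Required subsidy s = 27 per unit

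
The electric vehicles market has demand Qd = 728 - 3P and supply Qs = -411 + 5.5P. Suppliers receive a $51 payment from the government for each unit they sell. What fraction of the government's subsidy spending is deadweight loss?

DWL / government spending = 99/850

Pre-subsidy: 728 - 3P = -411 + 5.5P gives P* = 134, Q* = 326.
With the subsidy, sellers receive Ps = Pb + 51 for each unit, where Pb is the price buyers pay.
Supply in terms of Pb becomes Qs = -411 + 5.5(Pb + 51) = -130.5 + 5.5Pb. Setting this equal to demand: 728 - 3Pb = -130.5 + 5.5Pb, so Pb = 101.
Sellers receive Ps = 101 + 51 = 152; Q' = 728 − 3·101 = 425.
ΔCS = ½(326 + 425)(134 − 101) = 12391.5; ΔPS = ½(326 + 425)(152 − 134) = 6759.
Government spending = 51 × 425 = 21675.
DWL = ½ × 51 × (425 − 326) = 2524.5; fraction = 2524.5 / 21675 = 99/850.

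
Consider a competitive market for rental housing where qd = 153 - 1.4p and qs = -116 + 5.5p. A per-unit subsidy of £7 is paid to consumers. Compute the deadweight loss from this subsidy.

Pre-subsidy: 153 - 1.4p = -116 + 5.5p gives p* = 2690/69, q* = 6791/69.
With the rebate, buyers effectively pay pb = ps − 7, where ps is the price sellers receive.
Demand in terms of ps becomes qd = 153 − 1.4(ps − 7) = 162.8 - 1.4ps. Setting this equal to supply: 162.8 - 1.4ps = -116 + 5.5ps, so ps = 2788/69.
Buyers pay pb = 2788/69 − 7 = 2305/69; q' = -116 + 5.5·(2788/69) = 7330/69.
The subsidy expands output by 7330/69 − 6791/69 = 539/69 past the efficient level; on those units the gap between marginal cost and willingness to pay runs from 0 up to 7.
DWL = ½ × 7 × 539/69 = 3773/138.

Deadweight loss = 3773/138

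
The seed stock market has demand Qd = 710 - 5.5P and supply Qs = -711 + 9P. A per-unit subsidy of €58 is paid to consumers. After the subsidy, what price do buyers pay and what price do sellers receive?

Pre-subsidy: 710 - 5.5P = -711 + 9P gives P* = 98, Q* = 171.
With the rebate, buyers effectively pay Pb = Ps − 58, where Ps is the price sellers receive.
Demand in terms of Ps becomes Qd = 710 − 5.5(Ps − 58) = 1029 - 5.5Ps. Setting this equal to supply: 1029 - 5.5Ps = -711 + 9Ps, so Ps = 120.
Buyers pay Pb = 120 − 58 = 62; Q' = -711 + 9·120 = 369.

Buyers pay €62; sellers receive €120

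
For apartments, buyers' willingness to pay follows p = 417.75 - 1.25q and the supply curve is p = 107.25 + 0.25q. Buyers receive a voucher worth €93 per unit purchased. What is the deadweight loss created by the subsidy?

Deadweight loss = €2883

Pre-subsidy: 417.75 - 1.25q = 107.25 + 0.25q gives q* = 207 and p* = 159.
With the rebate, buyers effectively pay pb = ps − 93, where ps is the price sellers receive.
On the curves, pb = 417.75 - 1.25q and ps = 107.25 + 0.25q; the wedge ps − pb = 93 gives 107.25 + 0.25q − (417.75 - 1.25q) = 93, so q' = 269.
Then pb = 417.75 − 1.25·269 = 81.5 and ps = 107.25 + 0.25·269 = 174.5.
The subsidy expands output by 269 − 207 = 62 past the efficient level; on those units the gap between marginal cost and willingness to pay runs from 0 up to 93.
DWL = ½ × 93 × 62 = 2883.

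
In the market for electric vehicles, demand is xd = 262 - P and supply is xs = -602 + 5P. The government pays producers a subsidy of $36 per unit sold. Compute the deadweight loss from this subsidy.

Deadweight loss = $540

Pre-subsidy: 262 - P = -602 + 5P gives P* = 144, x* = 118.
With the subsidy, sellers receive Ps = Pb + 36 for each unit, where Pb is the price buyers pay.
Supply in terms of Pb becomes xs = -602 + 5(Pb + 36) = -422 + 5Pb. Setting this equal to demand: 262 - Pb = -422 + 5Pb, so Pb = 114.
Sellers receive Ps = 114 + 36 = 150; x' = 262 − 1·114 = 148.
The subsidy expands output by 148 − 118 = 30 past the efficient level; on those units the gap between marginal cost and willingness to pay runs from 0 up to 36.
DWL = ½ × 36 × 30 = 540.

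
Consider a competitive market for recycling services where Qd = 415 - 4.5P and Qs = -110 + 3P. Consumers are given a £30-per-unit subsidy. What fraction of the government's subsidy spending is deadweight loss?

DWL / government spending = 27/154

Pre-subsidy: 415 - 4.5P = -110 + 3P gives P* = 70, Q* = 100.
With the rebate, buyers effectively pay Pb = Ps − 30, where Ps is the price sellers receive.
Demand in terms of Ps becomes Qd = 415 − 4.5(Ps − 30) = 550 - 4.5Ps. Setting this equal to supply: 550 - 4.5Ps = -110 + 3Ps, so Ps = 88.
Buyers pay Pb = 88 − 30 = 58; Q' = -110 + 3·88 = 154.
ΔCS = ½(100 + 154)(70 − 58) = 1524; ΔPS = ½(100 + 154)(88 − 70) = 2286.
Government spending = 30 × 154 = 4620.
DWL = ½ × 30 × (154 − 100) = 810; fraction = 810 / 4620 = 27/154.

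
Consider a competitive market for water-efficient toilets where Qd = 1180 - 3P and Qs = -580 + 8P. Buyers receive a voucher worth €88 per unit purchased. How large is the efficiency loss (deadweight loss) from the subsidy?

Deadweight loss = €8448

Pre-subsidy: 1180 - 3P = -580 + 8P gives P* = 160, Q* = 700.
With the rebate, buyers effectively pay Pb = Ps − 88, where Ps is the price sellers receive.
Demand in terms of Ps becomes Qd = 1180 − 3(Ps − 88) = 1444 - 3Ps. Setting this equal to supply: 1444 - 3Ps = -580 + 8Ps, so Ps = 184.
Buyers pay Pb = 184 − 88 = 96; Q' = -580 + 8·184 = 892.
The subsidy expands output by 892 − 700 = 192 past the efficient level; on those units the gap between marginal cost and willingness to pay runs from 0 up to 88.
DWL = ½ × 88 × 192 = 8448.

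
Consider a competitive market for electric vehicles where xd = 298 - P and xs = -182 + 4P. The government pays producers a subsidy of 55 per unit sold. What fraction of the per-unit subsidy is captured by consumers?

Pre-subsidy: 298 - P = -182 + 4P gives P* = 96, x* = 202.
With the subsidy, sellers receive Ps = Pb + 55 for each unit, where Pb is the price buyers pay.
Supply in terms of Pb becomes xs = -182 + 4(Pb + 55) = 38 + 4Pb. Setting this equal to demand: 298 - Pb = 38 + 4Pb, so Pb = 52.
Sellers receive Ps = 52 + 55 = 107; x' = 298 − 1·52 = 246.
Buyers' price falls by P* − Pb = 96 − 52 = 44; sellers' price rises by Ps − P* = 107 − 96 = 11.
So consumers capture 44/55 = 0.8 of each unit of subsidy.

Consumer share = 0.8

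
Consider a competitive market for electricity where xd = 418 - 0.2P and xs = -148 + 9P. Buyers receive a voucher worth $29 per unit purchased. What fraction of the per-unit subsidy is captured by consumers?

Pre-subsidy: 418 - 0.2P = -148 + 9P gives P* = 1415/23, x* = 9331/23.
With the rebate, buyers effectively pay Pb = Ps − 29, where Ps is the price sellers receive.
Demand in terms of Ps becomes xd = 418 − 0.2(Ps − 29) = 423.8 - 0.2Ps. Setting this equal to supply: 423.8 - 0.2Ps = -148 + 9Ps, so Ps = 2859/46.
Buyers pay Pb = 2859/46 − 29 = 1525/46; x' = -148 + 9·(2859/46) = 18923/46.
Buyers' price falls by P* − Pb = 1415/23 − 1525/46 = 1305/46; sellers' price rises by Ps − P* = 2859/46 − 1415/23 = 29/46.
So consumers capture (1305/46)/29 = 45/46 of each unit of subsidy.

Consumer share = 45/46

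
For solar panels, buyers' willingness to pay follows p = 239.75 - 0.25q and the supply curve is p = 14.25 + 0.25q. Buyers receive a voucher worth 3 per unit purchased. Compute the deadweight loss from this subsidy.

Pre-subsidy: 239.75 - 0.25q = 14.25 + 0.25q gives q* = 451 and p* = 127.
With the rebate, buyers effectively pay pb = ps − 3, where ps is the price sellers receive.
On the curves, pb = 239.75 - 0.25q and ps = 14.25 + 0.25q; the wedge ps − pb = 3 gives 14.25 + 0.25q − (239.75 - 0.25q) = 3, so q' = 457.
Then pb = 239.75 − 0.25·457 = 125.5 and ps = 14.25 + 0.25·457 = 128.5.
The subsidy expands output by 457 − 451 = 6 past the efficient level; on those units the gap between marginal cost and willingness to pay runs from 0 up to 3.
DWL = ½ × 3 × 6 = 9.

Deadweight loss = 9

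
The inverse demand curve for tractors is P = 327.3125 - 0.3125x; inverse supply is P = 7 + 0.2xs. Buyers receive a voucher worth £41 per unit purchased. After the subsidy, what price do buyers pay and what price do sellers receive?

Pre-subsidy: 327.3125 - 0.3125x = 7 + 0.2x gives x* = 625 and P* = 132.
With the rebate, buyers effectively pay Pb = Ps − 41, where Ps is the price sellers receive.
On the curves, Pb = 327.3125 - 0.3125x and Ps = 7 + 0.2x; the wedge Ps − Pb = 41 gives 7 + 0.2x − (327.3125 - 0.3125x) = 41, so x' = 705.
Then Pb = 327.3125 − 0.3125·705 = 107 and Ps = 7 + 0.2·705 = 148.

Buyers pay £107; sellers receive £148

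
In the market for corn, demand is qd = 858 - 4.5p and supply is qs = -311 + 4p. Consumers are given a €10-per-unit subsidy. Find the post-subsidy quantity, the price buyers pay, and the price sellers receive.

Pre-subsidy: 858 - 4.5p = -311 + 4p gives p* = 2338/17, q* = 4065/17.
With the rebate, buyers effectively pay pb = ps − 10, where ps is the price sellers receive.
Demand in terms of ps becomes qd = 858 − 4.5(ps − 10) = 903 - 4.5ps. Setting this equal to supply: 903 - 4.5ps = -311 + 4ps, so ps = 2428/17.
Buyers pay pb = 2428/17 − 10 = 2258/17; q' = -311 + 4·(2428/17) = 4425/17.

q' = 4425/17; buyers pay 2258/17; sellers receive 2428/17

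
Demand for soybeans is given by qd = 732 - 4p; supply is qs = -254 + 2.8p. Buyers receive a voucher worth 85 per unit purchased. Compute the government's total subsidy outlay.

Government cost = 24820

Pre-subsidy: 732 - 4p = -254 + 2.8p gives p* = 145, q* = 152.
With the rebate, buyers effectively pay pb = ps − 85, where ps is the price sellers receive.
Demand in terms of ps becomes qd = 732 − 4(ps − 85) = 1072 - 4ps. Setting this equal to supply: 1072 - 4ps = -254 + 2.8ps, so ps = 195.
Buyers pay pb = 195 − 85 = 110; q' = -254 + 2.8·195 = 292.
Government outlay = subsidy × quantity = 85 × 292 = 24820.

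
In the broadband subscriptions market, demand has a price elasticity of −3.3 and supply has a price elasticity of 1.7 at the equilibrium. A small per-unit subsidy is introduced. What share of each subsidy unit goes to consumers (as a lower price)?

For a small subsidy around the equilibrium, the benefit split depends on the relative slopes, which at a point are proportional to the elasticities.
Buyer share = εs/(εs + |εd|) = 1.7/(1.7 + 3.3) = 0.34; seller share = |εd|/(εs + |εd|) = 0.66.

Consumer share = 0.34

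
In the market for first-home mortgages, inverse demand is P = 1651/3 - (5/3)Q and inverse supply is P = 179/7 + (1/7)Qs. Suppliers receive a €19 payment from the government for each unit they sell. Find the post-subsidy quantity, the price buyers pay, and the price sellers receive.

Q' = 300.5; buyers pay €49.5; sellers receive €68.5

Pre-subsidy: 1651/3 - (5/3)Q = 179/7 + (1/7)Q gives Q* = 290 and P* = 67.
With the subsidy, sellers receive Ps = Pb + 19 for each unit, where Pb is the price buyers pay.
On the curves, Pb = 1651/3 - (5/3)Q and Ps = 179/7 + (1/7)Q; the wedge Ps − Pb = 19 gives 179/7 + (1/7)Q − (1651/3 - (5/3)Q) = 19, so Q' = 300.5.
Then Pb = 1651/3 − (5/3)·300.5 = 49.5 and Ps = 179/7 + (1/7)·300.5 = 68.5.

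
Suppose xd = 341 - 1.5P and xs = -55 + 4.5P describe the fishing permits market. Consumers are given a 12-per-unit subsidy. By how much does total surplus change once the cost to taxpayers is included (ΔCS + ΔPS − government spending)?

Net change in total surplus = -81

Pre-subsidy: 341 - 1.5P = -55 + 4.5P gives P* = 66, x* = 242.
With the rebate, buyers effectively pay Pb = Ps − 12, where Ps is the price sellers receive.
Demand in terms of Ps becomes xd = 341 − 1.5(Ps − 12) = 359 - 1.5Ps. Setting this equal to supply: 359 - 1.5Ps = -55 + 4.5Ps, so Ps = 69.
Buyers pay Pb = 69 − 12 = 57; x' = -55 + 4.5·69 = 255.5.
ΔCS = ½(242 + 255.5)(66 − 57) = 2238.75; ΔPS = ½(242 + 255.5)(69 − 66) = 746.25.
Government spending = 12 × 255.5 = 3066.
Net change = 2238.75 + 746.25 − 3066 = -81. The loss equals the DWL triangle ½·12·13.5.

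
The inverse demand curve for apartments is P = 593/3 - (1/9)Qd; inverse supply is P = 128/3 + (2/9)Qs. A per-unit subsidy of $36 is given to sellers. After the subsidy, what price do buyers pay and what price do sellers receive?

Buyers pay $134; sellers receive $170

Pre-subsidy: 593/3 - (1/9)Q = 128/3 + (2/9)Q gives Q* = 465 and P* = 146.
With the subsidy, sellers receive Ps = Pb + 36 for each unit, where Pb is the price buyers pay.
On the curves, Pb = 593/3 - (1/9)Q and Ps = 128/3 + (2/9)Q; the wedge Ps − Pb = 36 gives 128/3 + (2/9)Q − (593/3 - (1/9)Q) = 36, so Q' = 573.
Then Pb = 593/3 − (1/9)·573 = 134 and Ps = 128/3 + (2/9)·573 = 170.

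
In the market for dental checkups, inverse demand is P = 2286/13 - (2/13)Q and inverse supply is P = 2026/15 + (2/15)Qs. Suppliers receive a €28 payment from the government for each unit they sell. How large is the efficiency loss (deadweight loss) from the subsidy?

Pre-subsidy: 2286/13 - (2/13)Q = 2026/15 + (2/15)Q gives Q* = 142 and P* = 154.
With the subsidy, sellers receive Ps = Pb + 28 for each unit, where Pb is the price buyers pay.
On the curves, Pb = 2286/13 - (2/13)Q and Ps = 2026/15 + (2/15)Q; the wedge Ps − Pb = 28 gives 2026/15 + (2/15)Q − (2286/13 - (2/13)Q) = 28, so Q' = 239.5.
Then Pb = 2286/13 − (2/13)·239.5 = 139 and Ps = 2026/15 + (2/15)·239.5 = 167.
The subsidy expands output by 239.5 − 142 = 97.5 past the efficient level; on those units the gap between marginal cost and willingness to pay runs from 0 up to 28.
DWL = ½ × 28 × 97.5 = 1365.

Deadweight loss = €1365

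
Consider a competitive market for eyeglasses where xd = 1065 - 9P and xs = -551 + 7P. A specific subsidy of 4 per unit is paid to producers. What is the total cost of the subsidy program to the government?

Government cost = 687

Pre-subsidy: 1065 - 9P = -551 + 7P gives P* = 101, x* = 156.
With the subsidy, sellers receive Ps = Pb + 4 for each unit, where Pb is the price buyers pay.
Supply in terms of Pb becomes xs = -551 + 7(Pb + 4) = -523 + 7Pb. Setting this equal to demand: 1065 - 9Pb = -523 + 7Pb, so Pb = 99.25.
Sellers receive Ps = 99.25 + 4 = 103.25; x' = 1065 − 9·99.25 = 171.75.
Government outlay = subsidy × quantity = 4 × 171.75 = 687.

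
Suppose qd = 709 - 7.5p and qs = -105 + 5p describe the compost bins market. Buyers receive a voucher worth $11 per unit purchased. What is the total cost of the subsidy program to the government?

Government cost = $2789.6

Pre-subsidy: 709 - 7.5p = -105 + 5p gives p* = 65.12, q* = 220.6.
With the rebate, buyers effectively pay pb = ps − 11, where ps is the price sellers receive.
Demand in terms of ps becomes qd = 709 − 7.5(ps − 11) = 791.5 - 7.5ps. Setting this equal to supply: 791.5 - 7.5ps = -105 + 5ps, so ps = 71.72.
Buyers pay pb = 71.72 − 11 = 60.72; q' = -105 + 5·71.72 = 253.6.
Government outlay = subsidy × quantity = 11 × 253.6 = 2789.6.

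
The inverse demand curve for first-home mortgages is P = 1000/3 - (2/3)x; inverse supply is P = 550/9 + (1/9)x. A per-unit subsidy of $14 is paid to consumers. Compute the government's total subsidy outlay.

Pre-subsidy: 1000/3 - (2/3)x = 550/9 + (1/9)x gives x* = 350 and P* = 100.
With the rebate, buyers effectively pay Pb = Ps − 14, where Ps is the price sellers receive.
On the curves, Pb = 1000/3 - (2/3)x and Ps = 550/9 + (1/9)x; the wedge Ps − Pb = 14 gives 550/9 + (1/9)x − (1000/3 - (2/3)x) = 14, so x' = 368.
Then Pb = 1000/3 − (2/3)·368 = 88 and Ps = 550/9 + (1/9)·368 = 102.
Government outlay = subsidy × quantity = 14 × 368 = 5152.

Government cost = $5152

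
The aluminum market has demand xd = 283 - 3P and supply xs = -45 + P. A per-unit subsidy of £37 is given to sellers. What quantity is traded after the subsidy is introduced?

Pre-subsidy: 283 - 3P = -45 + P gives P* = 82, x* = 37.
With the subsidy, sellers receive Ps = Pb + 37 for each unit, where Pb is the price buyers pay.
Supply in terms of Pb becomes xs = -45 + 1(Pb + 37) = -8 + Pb. Setting this equal to demand: 283 - 3Pb = -8 + Pb, so Pb = 72.75.
Sellers receive Ps = 72.75 + 37 = 109.75; x' = 283 − 3·72.75 = 64.75.

x' = 64.75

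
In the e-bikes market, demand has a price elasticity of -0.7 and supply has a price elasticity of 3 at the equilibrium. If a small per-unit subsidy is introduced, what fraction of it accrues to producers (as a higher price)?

For a small subsidy around the equilibrium, the benefit split depends on the relative slopes, which at a point are proportional to the elasticities.
Buyer share = εs/(εs + |εd|) = 3/(3 + 0.7) = 30/37; seller share = |εd|/(εs + |εd|) = 7/37.
So producers capture 7/37 of the subsidy.

Producer share = 7/37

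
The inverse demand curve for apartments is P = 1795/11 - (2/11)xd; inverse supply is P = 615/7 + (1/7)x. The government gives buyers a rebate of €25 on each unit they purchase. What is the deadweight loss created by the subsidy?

Deadweight loss = €962.5

Pre-subsidy: 1795/11 - (2/11)x = 615/7 + (1/7)x gives x* = 232 and P* = 121.
With the rebate, buyers effectively pay Pb = Ps − 25, where Ps is the price sellers receive.
On the curves, Pb = 1795/11 - (2/11)x and Ps = 615/7 + (1/7)x; the wedge Ps − Pb = 25 gives 615/7 + (1/7)x − (1795/11 - (2/11)x) = 25, so x' = 309.
Then Pb = 1795/11 − (2/11)·309 = 107 and Ps = 615/7 + (1/7)·309 = 132.
The subsidy expands output by 309 − 232 = 77 past the efficient level; on those units the gap between marginal cost and willingness to pay runs from 0 up to 25.
DWL = ½ × 25 × 77 = 962.5.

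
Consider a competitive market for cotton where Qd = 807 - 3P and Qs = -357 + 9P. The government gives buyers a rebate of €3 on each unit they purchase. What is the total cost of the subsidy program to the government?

Government cost = €1568.25

Pre-subsidy: 807 - 3P = -357 + 9P gives P* = 97, Q* = 516.
With the rebate, buyers effectively pay Pb = Ps − 3, where Ps is the price sellers receive.
Demand in terms of Ps becomes Qd = 807 − 3(Ps − 3) = 816 - 3Ps. Setting this equal to supply: 816 - 3Ps = -357 + 9Ps, so Ps = 97.75.
Buyers pay Pb = 97.75 − 3 = 94.75; Q' = -357 + 9·97.75 = 522.75.
Government outlay = subsidy × quantity = 3 × 522.75 = 1568.25.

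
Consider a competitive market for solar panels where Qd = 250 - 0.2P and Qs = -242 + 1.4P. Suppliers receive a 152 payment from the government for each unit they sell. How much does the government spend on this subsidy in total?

Pre-subsidy: 250 - 0.2P = -242 + 1.4P gives P* = 307.5, Q* = 188.5.
With the subsidy, sellers receive Ps = Pb + 152 for each unit, where Pb is the price buyers pay.
Supply in terms of Pb becomes Qs = -242 + 1.4(Pb + 152) = -29.2 + 1.4Pb. Setting this equal to demand: 250 - 0.2Pb = -29.2 + 1.4Pb, so Pb = 174.5.
Sellers receive Ps = 174.5 + 152 = 326.5; Q' = 250 − 0.2·174.5 = 215.1.
Government outlay = subsidy × quantity = 152 × 215.1 = 32695.2.

Government cost = 32695.2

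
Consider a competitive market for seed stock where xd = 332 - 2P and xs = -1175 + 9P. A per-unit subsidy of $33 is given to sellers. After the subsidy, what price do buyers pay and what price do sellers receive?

Pre-subsidy: 332 - 2P = -1175 + 9P gives P* = 137, x* = 58.
With the subsidy, sellers receive Ps = Pb + 33 for each unit, where Pb is the price buyers pay.
Supply in terms of Pb becomes xs = -1175 + 9(Pb + 33) = -878 + 9Pb. Setting this equal to demand: 332 - 2Pb = -878 + 9Pb, so Pb = 110.
Sellers receive Ps = 110 + 33 = 143; x' = 332 − 2·110 = 112.

Buyers pay $110; sellers receive $143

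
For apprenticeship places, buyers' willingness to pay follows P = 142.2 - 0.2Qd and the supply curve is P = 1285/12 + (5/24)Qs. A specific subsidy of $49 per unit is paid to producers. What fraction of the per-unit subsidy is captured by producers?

Producer share = 25/49

Pre-subsidy: 142.2 - 0.2Q = 1285/12 + (5/24)Q gives Q* = 86 and P* = 125.
With the subsidy, sellers receive Ps = Pb + 49 for each unit, where Pb is the price buyers pay.
On the curves, Pb = 142.2 - 0.2Q and Ps = 1285/12 + (5/24)Q; the wedge Ps − Pb = 49 gives 1285/12 + (5/24)Q − (142.2 - 0.2Q) = 49, so Q' = 206.
Then Pb = 142.2 − 0.2·206 = 101 and Ps = 1285/12 + (5/24)·206 = 150.
Buyers' price falls by P* − Pb = 125 − 101 = 24; sellers' price rises by Ps − P* = 150 − 125 = 25.
So producers capture 25/49 = 25/49 of each unit of subsidy.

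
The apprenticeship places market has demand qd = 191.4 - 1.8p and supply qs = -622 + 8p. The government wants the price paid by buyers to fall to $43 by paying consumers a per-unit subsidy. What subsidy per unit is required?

At a buyer price of 43, quantity demanded is 191.4 − 1.8·43 = 114.
Sellers supply 114 only when they receive ps with -622 + 8·ps = 114, i.e. ps = 92.
s = ps − pb = 92 − 43 = 49.

Required subsidy s = $49 per unit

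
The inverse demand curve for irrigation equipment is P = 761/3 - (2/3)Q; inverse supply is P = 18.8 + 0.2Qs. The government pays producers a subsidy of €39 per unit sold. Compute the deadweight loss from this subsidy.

Pre-subsidy: 761/3 - (2/3)Q = 18.8 + 0.2Q gives Q* = 271 and P* = 73.
With the subsidy, sellers receive Ps = Pb + 39 for each unit, where Pb is the price buyers pay.
On the curves, Pb = 761/3 - (2/3)Q and Ps = 18.8 + 0.2Q; the wedge Ps − Pb = 39 gives 18.8 + 0.2Q − (761/3 - (2/3)Q) = 39, so Q' = 316.
Then Pb = 761/3 − (2/3)·316 = 43 and Ps = 18.8 + 0.2·316 = 82.
The subsidy expands output by 316 − 271 = 45 past the efficient level; on those units the gap between marginal cost and willingness to pay runs from 0 up to 39.
DWL = ½ × 39 × 45 = 877.5.

Deadweight loss = €877.5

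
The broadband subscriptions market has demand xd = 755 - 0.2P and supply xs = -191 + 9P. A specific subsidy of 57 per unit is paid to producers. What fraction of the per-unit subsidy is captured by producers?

Pre-subsidy: 755 - 0.2P = -191 + 9P gives P* = 2365/23, x* = 16892/23.
With the subsidy, sellers receive Ps = Pb + 57 for each unit, where Pb is the price buyers pay.
Supply in terms of Pb becomes xs = -191 + 9(Pb + 57) = 322 + 9Pb. Setting this equal to demand: 755 - 0.2Pb = 322 + 9Pb, so Pb = 2165/46.
Sellers receive Ps = 2165/46 + 57 = 4787/46; x' = 755 − 0.2·(2165/46) = 34297/46.
Buyers' price falls by P* − Pb = 2365/23 − 2165/46 = 2565/46; sellers' price rises by Ps − P* = 4787/46 − 2365/23 = 57/46.
So producers capture (57/46)/57 = 1/46 of each unit of subsidy.

Producer share = 1/46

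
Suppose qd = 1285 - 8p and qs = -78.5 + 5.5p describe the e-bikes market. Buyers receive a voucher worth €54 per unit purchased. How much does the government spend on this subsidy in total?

Government cost = €35262

Pre-subsidy: 1285 - 8p = -78.5 + 5.5p gives p* = 101, q* = 477.
With the rebate, buyers effectively pay pb = ps − 54, where ps is the price sellers receive.
Demand in terms of ps becomes qd = 1285 − 8(ps − 54) = 1717 - 8ps. Setting this equal to supply: 1717 - 8ps = -78.5 + 5.5ps, so ps = 133.
Buyers pay pb = 133 − 54 = 79; q' = -78.5 + 5.5·133 = 653.
Government outlay = subsidy × quantity = 54 × 653 = 35262.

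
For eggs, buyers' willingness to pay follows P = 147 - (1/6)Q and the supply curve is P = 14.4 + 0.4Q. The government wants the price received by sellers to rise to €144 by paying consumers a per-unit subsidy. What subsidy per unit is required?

At a seller price of 144, quantity supplied is -36 + 2.5·144 = 324.
Buyers absorb 324 only when they pay Pb = 147 − (1/6)·324 = 93.
s = Ps − Pb = 144 − 93 = 51.

Required subsidy s = €51 per unit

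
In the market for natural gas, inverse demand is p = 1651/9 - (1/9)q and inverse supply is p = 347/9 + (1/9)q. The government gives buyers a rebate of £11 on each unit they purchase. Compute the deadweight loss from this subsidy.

Pre-subsidy: 1651/9 - (1/9)q = 347/9 + (1/9)q gives q* = 652 and p* = 111.
With the rebate, buyers effectively pay pb = ps − 11, where ps is the price sellers receive.
On the curves, pb = 1651/9 - (1/9)q and ps = 347/9 + (1/9)q; the wedge ps − pb = 11 gives 347/9 + (1/9)q − (1651/9 - (1/9)q) = 11, so q' = 701.5.
Then pb = 1651/9 − (1/9)·701.5 = 105.5 and ps = 347/9 + (1/9)·701.5 = 116.5.
The subsidy expands output by 701.5 − 652 = 49.5 past the efficient level; on those units the gap between marginal cost and willingness to pay runs from 0 up to 11.
DWL = ½ × 11 × 49.5 = 272.25.

Deadweight loss = £272.25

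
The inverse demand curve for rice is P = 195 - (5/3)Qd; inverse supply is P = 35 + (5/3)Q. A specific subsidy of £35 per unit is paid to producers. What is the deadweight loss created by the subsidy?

Deadweight loss = £183.75

Pre-subsidy: 195 - (5/3)Q = 35 + (5/3)Q gives Q* = 48 and P* = 115.
With the subsidy, sellers receive Ps = Pb + 35 for each unit, where Pb is the price buyers pay.
On the curves, Pb = 195 - (5/3)Q and Ps = 35 + (5/3)Q; the wedge Ps − Pb = 35 gives 35 + (5/3)Q − (195 - (5/3)Q) = 35, so Q' = 58.5.
Then Pb = 195 − (5/3)·58.5 = 97.5 and Ps = 35 + (5/3)·58.5 = 132.5.
The subsidy expands output by 58.5 − 48 = 10.5 past the efficient level; on those units the gap between marginal cost and willingness to pay runs from 0 up to 35.
DWL = ½ × 35 × 10.5 = 183.75.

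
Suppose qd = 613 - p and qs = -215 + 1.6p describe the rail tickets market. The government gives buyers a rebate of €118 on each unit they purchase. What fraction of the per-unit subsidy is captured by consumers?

Consumer share = 8/13

Pre-subsidy: 613 - p = -215 + 1.6p gives p* = 4140/13, q* = 3829/13.
With the rebate, buyers effectively pay pb = ps − 118, where ps is the price sellers receive.
Demand in terms of ps becomes qd = 613 − 1(ps − 118) = 731 - ps. Setting this equal to supply: 731 - ps = -215 + 1.6ps, so ps = 4730/13.
Buyers pay pb = 4730/13 − 118 = 3196/13; q' = -215 + 1.6·(4730/13) = 4773/13.
Buyers' price falls by p* − pb = 4140/13 − 3196/13 = 944/13; sellers' price rises by ps − p* = 4730/13 − 4140/13 = 590/13.
So consumers capture (944/13)/118 = 8/13 of each unit of subsidy.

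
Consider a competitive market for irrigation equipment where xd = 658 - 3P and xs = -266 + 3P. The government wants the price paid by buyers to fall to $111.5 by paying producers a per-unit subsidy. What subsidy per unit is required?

At a buyer price of 111.5, quantity demanded is 658 − 3·111.5 = 323.5.
Sellers supply 323.5 only when they receive Ps with -266 + 3·Ps = 323.5, i.e. Ps = 196.5.
s = Ps − Pb = 196.5 − 111.5 = 85.

Required subsidy s = $85 per unit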